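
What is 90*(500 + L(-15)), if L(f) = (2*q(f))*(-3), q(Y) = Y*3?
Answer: 69300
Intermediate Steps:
q(Y) = 3*Y
L(f) = -18*f (L(f) = (2*(3*f))*(-3) = (6*f)*(-3) = -18*f)
90*(500 + L(-15)) = 90*(500 - 18*(-15)) = 90*(500 + 270) = 90*770 = 69300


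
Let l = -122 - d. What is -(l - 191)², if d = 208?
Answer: -271441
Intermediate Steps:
l = -330 (l = -122 - 1*208 = -122 - 208 = -330)
-(l - 191)² = -(-330 - 191)² = -1*(-521)² = -1*271441 = -271441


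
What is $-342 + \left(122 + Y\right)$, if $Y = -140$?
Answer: $-360$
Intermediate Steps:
$-342 + \left(122 + Y\right) = -342 + \left(122 - 140\right) = -342 - 18 = -360$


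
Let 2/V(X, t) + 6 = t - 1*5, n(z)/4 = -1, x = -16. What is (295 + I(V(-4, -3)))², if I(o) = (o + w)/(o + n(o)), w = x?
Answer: 75134224/841 ≈ 89339.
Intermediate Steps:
w = -16
n(z) = -4 (n(z) = 4*(-1) = -4)
V(X, t) = 2/(-11 + t) (V(X, t) = 2/(-6 + (t - 1*5)) = 2/(-6 + (t - 5)) = 2/(-6 + (-5 + t)) = 2/(-11 + t))
I(o) = (-16 + o)/(-4 + o) (I(o) = (o - 16)/(o - 4) = (-16 + o)/(-4 + o))
(295 + I(V(-4, -3)))² = (295 + (-16 + 2/(-11 - 3))/(-4 + 2/(-11 - 3)))² = (295 + (-16 + 2/(-14))/(-4 + 2/(-14)))² = (295 + (-16 + 2*(-1/14))/(-4 + 2*(-1/14)))² = (295 + (-16 - ⅐)/(-4 - ⅐))² = (295 - 113/7/(-29/7))² = (295 - 7/29*(-113/7))² = (295 + 113/29)² = (8668/29)² = 75134224/841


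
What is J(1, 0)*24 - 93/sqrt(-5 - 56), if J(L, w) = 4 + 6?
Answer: 240 + 93*I*sqrt(61)/61 ≈ 240.0 + 11.907*I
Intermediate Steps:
J(L, w) = 10
J(1, 0)*24 - 93/sqrt(-5 - 56) = 10*24 - 93/sqrt(-5 - 56) = 240 - 93*(-I*sqrt(61)/61) = 240 - (-93)*I*sqrt(61)/61 = 240 + 93*I*sqrt(61)/61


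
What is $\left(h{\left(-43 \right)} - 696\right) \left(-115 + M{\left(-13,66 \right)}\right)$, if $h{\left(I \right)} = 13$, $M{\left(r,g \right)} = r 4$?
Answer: $114061$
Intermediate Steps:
$M{\left(r,g \right)} = 4 r$
$\left(h{\left(-43 \right)} - 696\right) \left(-115 + M{\left(-13,66 \right)}\right) = \left(13 - 696\right) \left(-115 + 4 \left(-13\right)\right) = - 683 \left(-115 - 52\right) = \left(-683\right) \left(-167\right) = 114061$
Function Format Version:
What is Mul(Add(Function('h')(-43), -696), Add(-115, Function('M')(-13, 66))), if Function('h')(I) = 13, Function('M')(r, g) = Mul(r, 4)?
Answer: 114061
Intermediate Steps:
Function('M')(r, g) = Mul(4, r)
Mul(Add(Function('h')(-43), -696), Add(-115, Function('M')(-13, 66))) = Mul(Add(13, -696), Add(-115, Mul(4, -13))) = Mul(-683, Add(-115, -52)) = Mul(-683, -167) = 114061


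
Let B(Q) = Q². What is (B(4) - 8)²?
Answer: 64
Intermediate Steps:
(B(4) - 8)² = (4² - 8)² = (16 - 8)² = 8² = 64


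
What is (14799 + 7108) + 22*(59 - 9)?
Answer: 23007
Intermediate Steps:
(14799 + 7108) + 22*(59 - 9) = 21907 + 22*50 = 21907 + 1100 = 23007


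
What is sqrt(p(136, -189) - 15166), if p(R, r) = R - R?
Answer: I*sqrt(15166) ≈ 123.15*I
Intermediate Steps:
p(R, r) = 0
sqrt(p(136, -189) - 15166) = sqrt(0 - 15166) = sqrt(-15166) = I*sqrt(15166)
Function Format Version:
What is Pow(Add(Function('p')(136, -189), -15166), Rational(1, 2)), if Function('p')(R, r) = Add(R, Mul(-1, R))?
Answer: Mul(I, Pow(15166, Rational(1, 2))) ≈ Mul(123.15, I)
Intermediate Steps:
Function('p')(R, r) = 0
Pow(Add(Function('p')(136, -189), -15166), Rational(1, 2)) = Pow(Add(0, -15166), Rational(1, 2)) = Pow(-15166, Rational(1, 2)) = Mul(I, Pow(15166, Rational(1, 2)))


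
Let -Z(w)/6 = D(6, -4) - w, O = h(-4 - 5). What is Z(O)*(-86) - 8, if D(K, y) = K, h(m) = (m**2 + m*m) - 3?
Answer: -78956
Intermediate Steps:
h(m) = -3 + 2*m**2 (h(m) = (m**2 + m**2) - 3 = 2*m**2 - 3 = -3 + 2*m**2)
O = 159 (O = -3 + 2*(-4 - 5)**2 = -3 + 2*(-9)**2 = -3 + 2*81 = -3 + 162 = 159)
Z(w) = -36 + 6*w (Z(w) = -6*(6 - w) = -36 + 6*w)
Z(O)*(-86) - 8 = (-36 + 6*159)*(-86) - 8 = (-36 + 954)*(-86) - 8 = 918*(-86) - 8 = -78948 - 8 = -78956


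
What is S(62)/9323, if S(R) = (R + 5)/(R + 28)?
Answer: 67/839070 ≈ 7.9850e-5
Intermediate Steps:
S(R) = (5 + R)/(28 + R)
S(62)/9323 = ((5 + 62)/(28 + 62))/9323 = (67/90)*(1/9323) = 67/839070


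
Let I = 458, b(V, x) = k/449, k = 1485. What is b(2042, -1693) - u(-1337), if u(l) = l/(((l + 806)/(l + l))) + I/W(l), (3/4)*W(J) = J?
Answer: 4294675972831/637532406 ≈ 6736.4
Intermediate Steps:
W(J) = 4*J/3
b(V, x) = 1485/449
u(l) = 687/(2*l) + 2*l**2/(806 + l) (u(l) = l/(((l + 806)/(l + l))) + 458/((4*l/3)) = l/(((806 + l)/((2*l)))) + 458*(3/(4*l)) = l/(((806 + l)*(1/(2*l)))) + 687/(2*l) = l/(((806 + l)/(2*l))) + 687/(2*l) = l*(2*l/(806 + l)) + 687/(2*l) = 2*l**2/(806 + l) + 687/(2*l) = 687/(2*l) + 2*l**2/(806 + l))
b(2042, -1693) - u(-1337) = 1485/449 - (553722 + 4*(-1337)**3 + 687*(-1337))/(2*(-1337)*(806 - 1337)) = 1485/449 - (-1)*(553722 + 4*(-2389979753) - 918519)/(2*1337*(-531)) = 1485/449 - (-1)*(-1)*(553722 - 9559919012 - 918519)/(2*1337*531) = 1485/449 - (-1)*(-1)*(-9560283809)/(2*1337*531) = 1485/449 - 1*(-9560283809/1419894) = 1485/449 + 9560283809/1419894 = 4294675972831/637532406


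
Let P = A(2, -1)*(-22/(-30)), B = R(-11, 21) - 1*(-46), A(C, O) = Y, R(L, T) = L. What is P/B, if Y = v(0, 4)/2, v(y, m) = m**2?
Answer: 88/525 ≈ 0.16762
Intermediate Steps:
Y = 8 (Y = 4**2/2 = 16*(1/2) = 8)
A(C, O) = 8
B = 35 (B = -11 - 1*(-46) = -11 + 46 = 35)
P = 88/15 (P = 8*(-22/(-30)) = 8*(-22*(-1/30)) = 8*(11/15) = 88/15 ≈ 5.8667)
P/B = (88/15)/35 = (88/15)*(1/35) = 88/525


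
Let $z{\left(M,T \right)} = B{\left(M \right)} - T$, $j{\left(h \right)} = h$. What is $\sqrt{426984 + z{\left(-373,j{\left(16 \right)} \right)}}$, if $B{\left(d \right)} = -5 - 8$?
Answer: $\sqrt{426955} \approx 653.42$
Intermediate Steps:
$B{\left(d \right)} = -13$
$z{\left(M,T \right)} = -13 - T$
$\sqrt{426984 + z{\left(-373,j{\left(16 \right)} \right)}} = \sqrt{426984 - 29} = \sqrt{426955}$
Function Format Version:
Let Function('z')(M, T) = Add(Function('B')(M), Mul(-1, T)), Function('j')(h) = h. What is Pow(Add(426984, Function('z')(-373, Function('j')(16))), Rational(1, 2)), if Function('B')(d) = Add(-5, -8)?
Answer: Pow(426955, Rational(1, 2)) ≈ 653.42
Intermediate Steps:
Function('B')(d) = -13
Function('z')(M, T) = Add(-13, Mul(-1, T))
Pow(Add(426984, Function('z')(-373, Function('j')(16))), Rational(1, 2)) = Pow(Add(426984, Add(-13, Mul(-1, 16))), Rational(1, 2)) = Pow(Add(426984, Add(-13, -16)), Rational(1, 2)) = Pow(Add(426984, -29), Rational(1, 2)) = Pow(426955, Rational(1, 2))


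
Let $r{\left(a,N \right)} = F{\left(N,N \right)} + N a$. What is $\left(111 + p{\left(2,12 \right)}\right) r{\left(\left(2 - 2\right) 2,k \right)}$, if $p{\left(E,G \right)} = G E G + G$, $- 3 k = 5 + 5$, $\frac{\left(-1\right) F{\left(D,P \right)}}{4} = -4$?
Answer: $6576$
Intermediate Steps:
$F{\left(D,P \right)} = 16$ ($F{\left(D,P \right)} = \left(-4\right) \left(-4\right) = 16$)
$k = - \frac{10}{3}$ ($k = - \frac{5 + 5}{3} = \left(- \frac{1}{3}\right) 10 = - \frac{10}{3} \approx -3.3333$)
$p{\left(E,G \right)} = G + E G^{2}$ ($p{\left(E,G \right)} = E G G + G = E G^{2} + G = G + E G^{2}$)
$r{\left(a,N \right)} = 16 + N a$
$\left(111 + p{\left(2,12 \right)}\right) r{\left(\left(2 - 2\right) 2,k \right)} = \left(111 + 12 \left(1 + 2 \cdot 12\right)\right) \left(16 - \frac{10 \left(2 - 2\right) 2}{3}\right) = \left(111 + 12 \left(1 + 24\right)\right) \left(16 - \frac{10 \cdot 0 \cdot 2}{3}\right) = \left(111 + 12 \cdot 25\right) \left(16 - 0\right) = \left(111 + 300\right) \left(16 + 0\right) = 411 \cdot 16 = 6576$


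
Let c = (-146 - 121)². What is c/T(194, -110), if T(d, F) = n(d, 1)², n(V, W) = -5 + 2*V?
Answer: 71289/146689 ≈ 0.48599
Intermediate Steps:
T(d, F) = (-5 + 2*d)²
c = 71289 (c = (-267)² = 71289)
c/T(194, -110) = 71289/((-5 + 2*194)²) = 71289/((-5 + 388)²) = 71289/(383²) = 71289/146689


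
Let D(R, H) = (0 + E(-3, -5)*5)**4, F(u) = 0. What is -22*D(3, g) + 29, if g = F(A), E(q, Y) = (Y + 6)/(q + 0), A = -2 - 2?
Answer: -11401/81 ≈ -140.75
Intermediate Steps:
A = -4
E(q, Y) = (6 + Y)/q
g = 0
D(R, H) = 625/81 (D(R, H) = (0 + ((6 - 5)/(-3))*5)**4 = (0 - 1/3*1*5)**4 = (0 - 1/3*5)**4 = (0 - 5/3)**4 = (-5/3)**4 = 625/81)
-22*D(3, g) + 29 = -22*625/81 + 29 = -13750/81 + 29 = -11401/81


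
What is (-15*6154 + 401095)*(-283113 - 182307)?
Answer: -143714714700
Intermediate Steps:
(-15*6154 + 401095)*(-283113 - 182307) = (-92310 + 401095)*(-465420) = 308785*(-465420) = -143714714700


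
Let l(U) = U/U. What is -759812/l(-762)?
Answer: -759812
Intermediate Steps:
l(U) = 1
-759812/l(-762) = -759812/1 = -759812*1 = -759812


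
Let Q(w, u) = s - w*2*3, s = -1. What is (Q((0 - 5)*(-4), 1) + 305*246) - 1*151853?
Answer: -76944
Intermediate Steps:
Q(w, u) = -1 - 6*w (Q(w, u) = -1 - w*2*3 = -1 - 2*w*3 = -1 - 6*w)
(Q((0 - 5)*(-4), 1) + 305*246) - 1*151853 = ((-1 - 6*(0 - 5)*(-4)) + 305*246) - 1*151853 = ((-1 - (-30)*(-4)) + 75030) - 151853 = ((-1 - 6*20) + 75030) - 151853 = ((-1 - 120) + 75030) - 151853 = (-121 + 75030) - 151853 = 74909 - 151853 = -76944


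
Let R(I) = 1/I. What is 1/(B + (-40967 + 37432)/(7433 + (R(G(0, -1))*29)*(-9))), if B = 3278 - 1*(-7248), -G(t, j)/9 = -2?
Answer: 14837/156167192 ≈ 9.5007e-5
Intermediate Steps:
G(t, j) = 18 (G(t, j) = -9*(-2) = 18)
B = 10526 (B = 3278 + 7248 = 10526)
1/(B + (-40967 + 37432)/(7433 + (R(G(0, -1))*29)*(-9))) = 1/(10526 + (-40967 + 37432)/(7433 + (29/18)*(-9))) = 1/(10526 - 3535/(7433 + ((1/18)*29)*(-9))) = 1/(10526 - 3535/(7433 + (29/18)*(-9))) = 1/(10526 - 3535/(7433 - 29/2)) = 1/(10526 - 3535/14837/2) = 1/(10526 - 3535*2/14837) = 1/(10526 - 7070/14837) = 1/(156167192/14837) = 14837/156167192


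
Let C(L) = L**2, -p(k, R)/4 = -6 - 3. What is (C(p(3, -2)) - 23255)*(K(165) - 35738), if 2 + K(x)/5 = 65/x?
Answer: 25903253621/33 ≈ 7.8495e+8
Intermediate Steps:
p(k, R) = 36 (p(k, R) = -4*(-6 - 3) = -4*(-9) = 36)
K(x) = -10 + 325/x (K(x) = -10 + 5*(65/x) = -10 + 325/x)
(C(p(3, -2)) - 23255)*(K(165) - 35738) = (36**2 - 23255)*((-10 + 325/165) - 35738) = (1296 - 23255)*((-10 + 325*(1/165)) - 35738) = -21959*((-10 + 65/33) - 35738) = -21959*(-265/33 - 35738) = -21959*(-1179619/33) = 25903253621/33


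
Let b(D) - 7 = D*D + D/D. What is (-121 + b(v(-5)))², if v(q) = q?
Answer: 7744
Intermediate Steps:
b(D) = 8 + D² (b(D) = 7 + (D*D + D/D) = 7 + (D² + 1) = 7 + (1 + D²) = 8 + D²)
(-121 + b(v(-5)))² = (-121 + (8 + (-5)²))² = (-121 + (8 + 25))² = (-121 + 33)² = (-88)² = 7744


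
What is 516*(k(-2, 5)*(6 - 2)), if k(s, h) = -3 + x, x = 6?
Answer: 6192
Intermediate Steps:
k(s, h) = 3 (k(s, h) = -3 + 6 = 3)
516*(k(-2, 5)*(6 - 2)) = 516*(3*(6 - 2)) = 516*(3*4) = 516*12 = 6192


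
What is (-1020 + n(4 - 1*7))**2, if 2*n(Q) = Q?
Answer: 4173849/4 ≈ 1.0435e+6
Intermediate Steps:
n(Q) = Q/2
(-1020 + n(4 - 1*7))**2 = (-1020 + (4 - 1*7)/2)**2 = (-1020 + (4 - 7)/2)**2 = (-1020 + (1/2)*(-3))**2 = (-1020 - 3/2)**2 = (-2043/2)**2 = 4173849/4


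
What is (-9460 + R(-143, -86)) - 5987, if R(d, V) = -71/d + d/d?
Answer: -2208707/143 ≈ -15446.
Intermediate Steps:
R(d, V) = 1 - 71/d (R(d, V) = -71/d + 1 = 1 - 71/d)
(-9460 + R(-143, -86)) - 5987 = (-9460 + (-71 - 143)/(-143)) - 5987 = (-9460 - 1/143*(-214)) - 5987 = (-9460 + 214/143) - 5987 = -1352566/143 - 5987 = -2208707/143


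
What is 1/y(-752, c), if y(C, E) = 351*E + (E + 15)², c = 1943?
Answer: 1/4515757 ≈ 2.2145e-7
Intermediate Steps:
y(C, E) = (15 + E)² + 351*E (y(C, E) = 351*E + (15 + E)² = (15 + E)² + 351*E)
1/y(-752, c) = 1/((15 + 1943)² + 351*1943) = 1/(1958² + 681993) = 1/(3833764 + 681993) = 1/4515757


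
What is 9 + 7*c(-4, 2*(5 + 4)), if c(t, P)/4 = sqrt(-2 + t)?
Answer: 9 + 28*I*sqrt(6) ≈ 9.0 + 68.586*I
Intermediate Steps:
c(t, P) = 4*sqrt(-2 + t)
9 + 7*c(-4, 2*(5 + 4)) = 9 + 7*(4*sqrt(-2 - 4)) = 9 + 7*(4*sqrt(-6)) = 9 + 7*(4*(I*sqrt(6))) = 9 + 7*(4*I*sqrt(6)) = 9 + 28*I*sqrt(6)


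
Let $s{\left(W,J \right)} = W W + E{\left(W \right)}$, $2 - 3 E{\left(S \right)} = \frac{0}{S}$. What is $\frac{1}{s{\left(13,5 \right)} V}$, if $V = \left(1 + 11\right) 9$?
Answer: $\frac{1}{18324} \approx 5.4573 \cdot 10^{-5}$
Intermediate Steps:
$E{\left(S \right)} = \frac{2}{3}$ ($E{\left(S \right)} = \frac{2}{3} - \frac{0 \frac{1}{S}}{3} = \frac{2}{3} - 0 = \frac{2}{3} + 0 = \frac{2}{3}$)
$s{\left(W,J \right)} = \frac{2}{3} + W^{2}$ ($s{\left(W,J \right)} = W W + \frac{2}{3} = W^{2} + \frac{2}{3} = \frac{2}{3} + W^{2}$)
$V = 108$ ($V = 12 \cdot 9 = 108$)
$\frac{1}{s{\left(13,5 \right)} V} = \frac{1}{\left(\frac{2}{3} + 13^{2}\right) 108} = \frac{1}{\left(\frac{2}{3} + 169\right) 108} = \frac{1}{\frac{509}{3} \cdot 108} = \frac{1}{18324}$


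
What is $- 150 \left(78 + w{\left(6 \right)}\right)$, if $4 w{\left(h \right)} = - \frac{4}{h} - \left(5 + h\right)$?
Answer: $- \frac{22525}{2} \approx -11263.0$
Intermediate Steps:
$w{\left(h \right)} = - \frac{5}{4} - \frac{1}{h} - \frac{h}{4}$ ($w{\left(h \right)} = \frac{- \frac{4}{h} - \left(5 + h\right)}{4} = \frac{-5 - h - \frac{4}{h}}{4} = - \frac{5}{4} - \frac{1}{h} - \frac{h}{4}$)
$- 150 \left(78 + w{\left(6 \right)}\right) = - 150 \left(78 + \frac{-4 - 6 \left(5 + 6\right)}{4 \cdot 6}\right) = - 150 \left(78 + \frac{1}{4} \cdot \frac{1}{6} \left(-4 - 6 \cdot 11\right)\right) = - 150 \left(78 + \frac{1}{4} \cdot \frac{1}{6} \left(-4 - 66\right)\right) = - 150 \left(78 + \frac{1}{4} \cdot \frac{1}{6} \left(-70\right)\right) = - 150 \left(78 - \frac{35}{12}\right) = \left(-150\right) \frac{901}{12} = - \frac{22525}{2}$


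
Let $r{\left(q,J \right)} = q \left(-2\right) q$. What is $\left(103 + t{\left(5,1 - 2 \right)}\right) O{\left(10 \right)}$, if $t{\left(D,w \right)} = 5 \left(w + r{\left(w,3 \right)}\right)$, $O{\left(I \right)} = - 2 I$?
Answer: $-1760$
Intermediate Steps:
$r{\left(q,J \right)} = - 2 q^{2}$ ($r{\left(q,J \right)} = - 2 q q = - 2 q^{2}$)
$t{\left(D,w \right)} = - 10 w^{2} + 5 w$ ($t{\left(D,w \right)} = 5 \left(w - 2 w^{2}\right) = - 10 w^{2} + 5 w$)
$\left(103 + t{\left(5,1 - 2 \right)}\right) O{\left(10 \right)} = \left(103 + 5 \left(1 - 2\right) \left(1 - 2 \left(1 - 2\right)\right)\right) \left(\left(-2\right) 10\right) = \left(103 + 5 \left(-1\right) \left(1 - -2\right)\right) \left(-20\right) = \left(103 + 5 \left(-1\right) \left(1 + 2\right)\right) \left(-20\right) = \left(103 + 5 \left(-1\right) 3\right) \left(-20\right) = \left(103 - 15\right) \left(-20\right) = 88 \left(-20\right) = -1760$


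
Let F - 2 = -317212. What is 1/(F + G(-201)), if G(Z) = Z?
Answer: -1/317411 ≈ -3.1505e-6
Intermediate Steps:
F = -317210 (F = 2 - 317212 = -317210)
1/(F + G(-201)) = 1/(-317210 - 201) = 1/(-317411) = -1/317411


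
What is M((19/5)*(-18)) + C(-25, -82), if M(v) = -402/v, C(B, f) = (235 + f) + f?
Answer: 4382/57 ≈ 76.877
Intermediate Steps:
C(B, f) = 235 + 2*f
M((19/5)*(-18)) + C(-25, -82) = -402/((19/5)*(-18)) + (235 + 2*(-82)) = -402/((19*(⅕))*(-18)) + (235 - 164) = -402/((19/5)*(-18)) + 71 = -402/(-342/5) + 71 = -402*(-5/342) + 71 = 335/57 + 71 = 4382/57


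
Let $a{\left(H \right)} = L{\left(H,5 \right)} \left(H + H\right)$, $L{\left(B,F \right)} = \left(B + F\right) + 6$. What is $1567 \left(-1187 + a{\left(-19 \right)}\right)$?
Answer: $-1383661$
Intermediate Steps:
$L{\left(B,F \right)} = 6 + B + F$
$a{\left(H \right)} = 2 H \left(11 + H\right)$ ($a{\left(H \right)} = \left(6 + H + 5\right) \left(H + H\right) = \left(11 + H\right) 2 H = 2 H \left(11 + H\right)$)
$1567 \left(-1187 + a{\left(-19 \right)}\right) = 1567 \left(-1187 + 2 \left(-19\right) \left(11 - 19\right)\right) = 1567 \left(-1187 + 2 \left(-19\right) \left(-8\right)\right) = 1567 \left(-1187 + 304\right) = 1567 \left(-883\right) = -1383661$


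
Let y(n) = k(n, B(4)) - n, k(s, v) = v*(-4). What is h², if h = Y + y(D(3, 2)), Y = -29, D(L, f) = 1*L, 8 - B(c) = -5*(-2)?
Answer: 576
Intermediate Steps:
B(c) = -2 (B(c) = 8 - (-5)*(-2) = 8 - 1*10 = 8 - 10 = -2)
k(s, v) = -4*v
D(L, f) = L
y(n) = 8 - n (y(n) = -4*(-2) - n = 8 - n)
h = -24 (h = -29 + (8 - 1*3) = -29 + (8 - 3) = -29 + 5 = -24)
h² = (-24)² = 576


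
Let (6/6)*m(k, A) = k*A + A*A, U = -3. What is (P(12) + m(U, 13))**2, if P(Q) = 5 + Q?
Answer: 21609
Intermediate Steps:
m(k, A) = A**2 + A*k (m(k, A) = k*A + A*A = A*k + A**2 = A**2 + A*k)
(P(12) + m(U, 13))**2 = ((5 + 12) + 13*(13 - 3))**2 = (17 + 13*10)**2 = (17 + 130)**2 = 147**2 = 21609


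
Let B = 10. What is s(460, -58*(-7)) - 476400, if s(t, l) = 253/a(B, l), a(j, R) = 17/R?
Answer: -7996082/17 ≈ -4.7036e+5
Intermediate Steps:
s(t, l) = 253*l/17 (s(t, l) = 253/((17/l)) = 253*(l/17) = 253*l/17)
s(460, -58*(-7)) - 476400 = 253*(-58*(-7))/17 - 476400 = (253/17)*406 - 476400 = 102718/17 - 476400 = -7996082/17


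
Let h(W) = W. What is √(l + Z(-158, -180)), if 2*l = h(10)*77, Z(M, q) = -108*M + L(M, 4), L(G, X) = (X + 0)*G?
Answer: √16817 ≈ 129.68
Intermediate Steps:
L(G, X) = G*X (L(G, X) = X*G = G*X)
Z(M, q) = -104*M (Z(M, q) = -108*M + M*4 = -108*M + 4*M = -104*M)
l = 385 (l = (10*77)/2 = (½)*770 = 385)
√(l + Z(-158, -180)) = √(385 - 104*(-158)) = √(385 + 16432) = √16817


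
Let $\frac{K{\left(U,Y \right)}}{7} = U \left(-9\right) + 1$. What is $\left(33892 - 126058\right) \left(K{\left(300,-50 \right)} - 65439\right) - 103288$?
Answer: $7772439824$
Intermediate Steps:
$K{\left(U,Y \right)} = 7 - 63 U$ ($K{\left(U,Y \right)} = 7 \left(U \left(-9\right) + 1\right) = 7 \left(- 9 U + 1\right) = 7 \left(1 - 9 U\right) = 7 - 63 U$)
$\left(33892 - 126058\right) \left(K{\left(300,-50 \right)} - 65439\right) - 103288 = \left(33892 - 126058\right) \left(\left(7 - 18900\right) - 65439\right) - 103288 = - 92166 \left(\left(7 - 18900\right) - 65439\right) - 103288 = - 92166 \left(-18893 - 65439\right) - 103288 = \left(-92166\right) \left(-84332\right) - 103288 = 7772543112 - 103288 = 7772439824$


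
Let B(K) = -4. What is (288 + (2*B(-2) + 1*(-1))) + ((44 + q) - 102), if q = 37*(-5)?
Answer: 36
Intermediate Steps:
q = -185
(288 + (2*B(-2) + 1*(-1))) + ((44 + q) - 102) = (288 + (2*(-4) + 1*(-1))) + ((44 - 185) - 102) = (288 + (-8 - 1)) + (-141 - 102) = (288 - 9) - 243 = 279 - 243 = 36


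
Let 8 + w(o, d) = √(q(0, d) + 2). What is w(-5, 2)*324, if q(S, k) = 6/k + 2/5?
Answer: -2592 + 972*√15/5 ≈ -1839.1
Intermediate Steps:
q(S, k) = ⅖ + 6/k (q(S, k) = 6/k + 2*(⅕) = 6/k + ⅖ = ⅖ + 6/k)
w(o, d) = -8 + √(12/5 + 6/d) (w(o, d) = -8 + √((⅖ + 6/d) + 2) = -8 + √(12/5 + 6/d))
w(-5, 2)*324 = (-8 + √(60 + 150/2)/5)*324 = (-8 + √(60 + 150*(½))/5)*324 = (-8 + √(60 + 75)/5)*324 = (-8 + √135/5)*324 = (-8 + (3*√15)/5)*324 = (-8 + 3*√15/5)*324 = -2592 + 972*√15/5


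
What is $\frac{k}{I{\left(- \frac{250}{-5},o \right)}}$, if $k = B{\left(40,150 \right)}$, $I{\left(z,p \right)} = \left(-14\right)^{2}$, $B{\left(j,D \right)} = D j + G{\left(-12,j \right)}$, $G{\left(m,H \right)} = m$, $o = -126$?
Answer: $\frac{1497}{49} \approx 30.551$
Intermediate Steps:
$B{\left(j,D \right)} = -12 + D j$ ($B{\left(j,D \right)} = D j - 12 = -12 + D j$)
$I{\left(z,p \right)} = 196$
$k = 5988$ ($k = -12 + 150 \cdot 40 = -12 + 6000 = 5988$)
$\frac{k}{I{\left(- \frac{250}{-5},o \right)}} = \frac{5988}{196} = 5988 \cdot \frac{1}{196} = \frac{1497}{49}$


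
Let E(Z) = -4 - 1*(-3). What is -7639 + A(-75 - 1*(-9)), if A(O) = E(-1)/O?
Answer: -504173/66 ≈ -7639.0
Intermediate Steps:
E(Z) = -1 (E(Z) = -4 + 3 = -1)
A(O) = -1/O
-7639 + A(-75 - 1*(-9)) = -7639 - 1/(-75 - 1*(-9)) = -7639 - 1/(-75 + 9) = -7639 - 1/(-66) = -7639 - 1*(-1/66) = -7639 + 1/66 = -504173/66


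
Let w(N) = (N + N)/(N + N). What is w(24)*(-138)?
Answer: -138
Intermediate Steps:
w(N) = 1 (w(N) = (2*N)/((2*N)) = (2*N)*(1/(2*N)) = 1)
w(24)*(-138) = 1*(-138) = -138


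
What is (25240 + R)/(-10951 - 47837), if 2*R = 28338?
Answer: -39409/58788 ≈ -0.67036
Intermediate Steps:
R = 14169 (R = (½)*28338 = 14169)
(25240 + R)/(-10951 - 47837) = (25240 + 14169)/(-10951 - 47837) = 39409/(-58788) = 39409*(-1/58788) = -39409/58788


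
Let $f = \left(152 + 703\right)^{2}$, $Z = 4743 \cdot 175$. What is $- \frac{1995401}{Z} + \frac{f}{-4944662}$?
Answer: $- \frac{10473352525087}{4104193076550} \approx -2.5519$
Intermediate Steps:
$Z = 830025$
$f = 731025$ ($f = 855^{2} = 731025$)
$- \frac{1995401}{Z} + \frac{f}{-4944662} = - \frac{1995401}{830025} + \frac{731025}{-4944662} = \left(-1995401\right) \frac{1}{830025} + 731025 \left(- \frac{1}{4944662}\right) = - \frac{1995401}{830025} - \frac{731025}{4944662} = - \frac{10473352525087}{4104193076550}$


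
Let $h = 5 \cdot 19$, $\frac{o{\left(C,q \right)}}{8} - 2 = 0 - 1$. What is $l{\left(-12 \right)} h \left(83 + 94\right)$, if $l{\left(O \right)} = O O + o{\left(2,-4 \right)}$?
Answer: $2555880$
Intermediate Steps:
$o{\left(C,q \right)} = 8$ ($o{\left(C,q \right)} = 16 + 8 \left(0 - 1\right) = 16 + 8 \left(-1\right) = 16 - 8 = 8$)
$l{\left(O \right)} = 8 + O^{2}$ ($l{\left(O \right)} = O O + 8 = O^{2} + 8 = 8 + O^{2}$)
$h = 95$
$l{\left(-12 \right)} h \left(83 + 94\right) = \left(8 + \left(-12\right)^{2}\right) 95 \left(83 + 94\right) = \left(8 + 144\right) 95 \cdot 177 = 152 \cdot 95 \cdot 177 = 14440 \cdot 177 = 2555880$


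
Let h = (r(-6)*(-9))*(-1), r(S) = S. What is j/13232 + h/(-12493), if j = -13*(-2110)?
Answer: 171698759/82653688 ≈ 2.0773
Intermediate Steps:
j = 27430
h = -54 (h = -6*(-9)*(-1) = 54*(-1) = -54)
j/13232 + h/(-12493) = 27430/13232 - 54/(-12493) = 27430*(1/13232) - 54*(-1/12493) = 13715/6616 + 54/12493 = 171698759/82653688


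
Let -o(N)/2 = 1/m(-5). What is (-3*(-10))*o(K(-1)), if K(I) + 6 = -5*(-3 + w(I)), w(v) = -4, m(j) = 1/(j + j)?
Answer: 600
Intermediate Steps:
m(j) = 1/(2*j)
K(I) = 29 (K(I) = -6 - 5*(-3 - 4) = -6 - 5*(-7) = -6 + 35 = 29)
o(N) = 20 (o(N) = -2/((½)/(-5)) = -2/((½)*(-⅕)) = -2/(-⅒) = -2*(-10) = 20)
(-3*(-10))*o(K(-1)) = -3*(-10)*20 = 30*20 = 600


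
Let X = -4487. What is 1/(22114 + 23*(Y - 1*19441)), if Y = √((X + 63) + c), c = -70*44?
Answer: -425029/180653620457 - 92*I*√469/180653620457 ≈ -2.3527e-6 - 1.1029e-8*I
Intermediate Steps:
c = -3080
Y = 4*I*√469 (Y = √((-4487 + 63) - 3080) = √(-4424 - 3080) = √(-7504) = 4*I*√469 ≈ 86.626*I)
1/(22114 + 23*(Y - 1*19441)) = 1/(22114 + 23*(4*I*√469 - 1*19441)) = 1/(22114 + 23*(4*I*√469 - 19441)) = 1/(22114 + 23*(-19441 + 4*I*√469)) = 1/(22114 + (-447143 + 92*I*√469)) = 1/(-425029 + 92*I*√469)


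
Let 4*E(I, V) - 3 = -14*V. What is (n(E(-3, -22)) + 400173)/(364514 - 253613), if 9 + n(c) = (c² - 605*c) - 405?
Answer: 273345/84496 ≈ 3.2350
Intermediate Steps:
E(I, V) = ¾ - 7*V/2 (E(I, V) = ¾ + (-14*V)/4 = ¾ - 7*V/2)
n(c) = -414 + c² - 605*c (n(c) = -9 + ((c² - 605*c) - 405) = -9 + (-405 + c² - 605*c) = -414 + c² - 605*c)
(n(E(-3, -22)) + 400173)/(364514 - 253613) = ((-414 + (¾ - 7/2*(-22))² - 605*(¾ - 7/2*(-22))) + 400173)/(364514 - 253613) = ((-414 + (¾ + 77)² - 605*(¾ + 77)) + 400173)/110901 = ((-414 + (311/4)² - 605*311/4) + 400173)*(1/110901) = ((-414 + 96721/16 - 188155/4) + 400173)*(1/110901) = (-662523/16 + 400173)*(1/110901) = (5740245/16)*(1/110901) = 273345/84496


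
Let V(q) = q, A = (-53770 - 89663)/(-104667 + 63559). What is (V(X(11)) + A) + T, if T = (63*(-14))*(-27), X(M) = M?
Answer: 979541533/41108 ≈ 23829.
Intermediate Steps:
A = 143433/41108 (A = -143433/(-41108) = -143433*(-1/41108) = 143433/41108 ≈ 3.4892)
T = 23814 (T = -882*(-27) = 23814)
(V(X(11)) + A) + T = (11 + 143433/41108) + 23814 = 595621/41108 + 23814 = 979541533/41108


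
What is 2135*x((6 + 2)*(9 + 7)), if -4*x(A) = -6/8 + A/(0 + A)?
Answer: -2135/16 ≈ -133.44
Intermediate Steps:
x(A) = -1/16 (x(A) = -(-6/8 + A/(0 + A))/4 = -(-6*⅛ + A/A)/4 = -(-¾ + 1)/4 = -¼*¼ = -1/16)
2135*x((6 + 2)*(9 + 7)) = 2135*(-1/16) = -2135/16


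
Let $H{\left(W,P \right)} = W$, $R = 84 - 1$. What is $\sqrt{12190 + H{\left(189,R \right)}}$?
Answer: $\sqrt{12379} \approx 111.26$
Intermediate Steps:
$R = 83$ ($R = 84 - 1 = 83$)
$\sqrt{12190 + H{\left(189,R \right)}} = \sqrt{12190 + 189} = \sqrt{12379}$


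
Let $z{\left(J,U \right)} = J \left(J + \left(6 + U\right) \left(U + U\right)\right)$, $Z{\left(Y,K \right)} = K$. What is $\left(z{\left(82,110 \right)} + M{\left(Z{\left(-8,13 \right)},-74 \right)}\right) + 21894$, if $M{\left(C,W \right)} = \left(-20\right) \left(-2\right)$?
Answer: $2121298$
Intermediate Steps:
$z{\left(J,U \right)} = J \left(J + 2 U \left(6 + U\right)\right)$ ($z{\left(J,U \right)} = J \left(J + \left(6 + U\right) 2 U\right) = J \left(J + 2 U \left(6 + U\right)\right)$)
$M{\left(C,W \right)} = 40$
$\left(z{\left(82,110 \right)} + M{\left(Z{\left(-8,13 \right)},-74 \right)}\right) + 21894 = \left(82 \left(82 + 2 \cdot 110^{2} + 12 \cdot 110\right) + 40\right) + 21894 = \left(82 \left(82 + 2 \cdot 12100 + 1320\right) + 40\right) + 21894 = \left(82 \left(82 + 24200 + 1320\right) + 40\right) + 21894 = \left(82 \cdot 25602 + 40\right) + 21894 = \left(2099364 + 40\right) + 21894 = 2099404 + 21894 = 2121298$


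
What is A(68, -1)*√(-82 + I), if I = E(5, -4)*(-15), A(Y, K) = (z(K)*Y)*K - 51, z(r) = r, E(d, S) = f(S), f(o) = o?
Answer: 17*I*√22 ≈ 79.737*I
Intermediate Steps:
E(d, S) = S
A(Y, K) = -51 + Y*K² (A(Y, K) = (K*Y)*K - 51 = Y*K² - 51 = -51 + Y*K²)
I = 60 (I = -4*(-15) = 60)
A(68, -1)*√(-82 + I) = (-51 + 68*(-1)²)*√(-82 + 60) = (-51 + 68*1)*√(-22) = (-51 + 68)*(I*√22) = 17*(I*√22) = 17*I*√22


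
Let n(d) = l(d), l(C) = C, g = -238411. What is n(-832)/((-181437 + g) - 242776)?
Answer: 26/20707 ≈ 0.0012556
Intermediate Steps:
n(d) = d
n(-832)/((-181437 + g) - 242776) = -832/((-181437 - 238411) - 242776) = -832/(-419848 - 242776) = -832/(-662624) = -832*(-1/662624) = 26/20707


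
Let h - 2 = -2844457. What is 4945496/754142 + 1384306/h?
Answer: 6511638764614/1072561491305 ≈ 6.0711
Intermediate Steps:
h = -2844455 (h = 2 - 2844457 = -2844455)
4945496/754142 + 1384306/h = 4945496/754142 + 1384306/(-2844455) = 4945496*(1/754142) + 1384306*(-1/2844455) = 2472748/377071 - 1384306/2844455 = 6511638764614/1072561491305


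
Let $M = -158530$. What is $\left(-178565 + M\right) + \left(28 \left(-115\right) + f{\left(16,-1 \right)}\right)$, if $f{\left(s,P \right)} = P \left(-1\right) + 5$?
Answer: $-340309$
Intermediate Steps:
$f{\left(s,P \right)} = 5 - P$ ($f{\left(s,P \right)} = - P + 5 = 5 - P$)
$\left(-178565 + M\right) + \left(28 \left(-115\right) + f{\left(16,-1 \right)}\right) = \left(-178565 - 158530\right) + \left(28 \left(-115\right) + \left(5 - -1\right)\right) = -337095 + \left(-3220 + \left(5 + 1\right)\right) = -337095 + \left(-3220 + 6\right) = -337095 - 3214 = -340309$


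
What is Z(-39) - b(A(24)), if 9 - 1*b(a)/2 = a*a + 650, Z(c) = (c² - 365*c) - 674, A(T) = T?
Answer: 17516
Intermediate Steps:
Z(c) = -674 + c² - 365*c
b(a) = -1282 - 2*a² (b(a) = 18 - 2*(a*a + 650) = 18 - 2*(a² + 650) = 18 - 2*(650 + a²) = 18 + (-1300 - 2*a²) = -1282 - 2*a²)
Z(-39) - b(A(24)) = (-674 + (-39)² - 365*(-39)) - (-1282 - 2*24²) = (-674 + 1521 + 14235) - (-1282 - 2*576) = 15082 - (-1282 - 1152) = 15082 - 1*(-2434) = 15082 + 2434 = 17516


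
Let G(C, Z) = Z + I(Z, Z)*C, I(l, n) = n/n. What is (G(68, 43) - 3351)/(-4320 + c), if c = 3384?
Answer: 45/13 ≈ 3.4615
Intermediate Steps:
I(l, n) = 1
G(C, Z) = C + Z (G(C, Z) = Z + 1*C = Z + C = C + Z)
(G(68, 43) - 3351)/(-4320 + c) = ((68 + 43) - 3351)/(-4320 + 3384) = (111 - 3351)/(-936) = -3240*(-1/936) = 45/13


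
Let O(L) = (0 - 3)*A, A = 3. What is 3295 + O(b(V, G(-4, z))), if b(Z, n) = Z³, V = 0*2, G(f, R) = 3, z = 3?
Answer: 3286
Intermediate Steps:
V = 0
O(L) = -9 (O(L) = (0 - 3)*3 = -3*3 = -9)
3295 + O(b(V, G(-4, z))) = 3295 - 9 = 3286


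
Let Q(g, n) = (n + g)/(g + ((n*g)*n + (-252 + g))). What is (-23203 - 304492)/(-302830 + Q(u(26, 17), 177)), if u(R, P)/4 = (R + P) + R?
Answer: 944537581760/872867501289 ≈ 1.0821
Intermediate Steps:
u(R, P) = 4*P + 8*R (u(R, P) = 4*((R + P) + R) = 4*((P + R) + R) = 4*(P + 2*R) = 4*P + 8*R)
Q(g, n) = (g + n)/(-252 + 2*g + g*n²) (Q(g, n) = (g + n)/(g + ((g*n)*n + (-252 + g))) = (g + n)/(g + (g*n² + (-252 + g))) = (g + n)/(g + (-252 + g + g*n²)) = (g + n)/(-252 + 2*g + g*n²))
(-23203 - 304492)/(-302830 + Q(u(26, 17), 177)) = (-23203 - 304492)/(-302830 + ((4*17 + 8*26) + 177)/(-252 + 2*(4*17 + 8*26) + (4*17 + 8*26)*177²)) = -327695/(-302830 + ((68 + 208) + 177)/(-252 + 2*(68 + 208) + (68 + 208)*31329)) = -327695/(-302830 + (276 + 177)/(-252 + 2*276 + 276*31329)) = -327695/(-302830 + 453/(-252 + 552 + 8646804)) = -327695/(-302830 + 453/8647104) = -327695/(-302830 + (1/8647104)*453) = -327695/(-302830 + 151/2882368) = -327695/(-872867501289/2882368) = -327695*(-2882368/872867501289) = 944537581760/872867501289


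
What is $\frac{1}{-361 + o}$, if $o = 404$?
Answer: $\frac{1}{43} \approx 0.023256$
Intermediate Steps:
$\frac{1}{-361 + o} = \frac{1}{-361 + 404} = \frac{1}{43}$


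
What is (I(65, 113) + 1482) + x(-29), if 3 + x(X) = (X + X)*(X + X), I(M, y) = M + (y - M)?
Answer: 4956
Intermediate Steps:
I(M, y) = y
x(X) = -3 + 4*X**2 (x(X) = -3 + (X + X)*(X + X) = -3 + (2*X)*(2*X) = -3 + 4*X**2)
(I(65, 113) + 1482) + x(-29) = (113 + 1482) + (-3 + 4*(-29)**2) = 1595 + (-3 + 4*841) = 1595 + (-3 + 3364) = 1595 + 3361 = 4956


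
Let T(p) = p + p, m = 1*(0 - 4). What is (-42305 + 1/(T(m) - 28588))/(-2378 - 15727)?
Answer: 1209753781/517730580 ≈ 2.3366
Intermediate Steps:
m = -4 (m = 1*(-4) = -4)
T(p) = 2*p
(-42305 + 1/(T(m) - 28588))/(-2378 - 15727) = (-42305 + 1/(2*(-4) - 28588))/(-2378 - 15727) = (-42305 + 1/(-8 - 28588))/(-18105) = (-42305 + 1/(-28596))*(-1/18105) = (-42305 - 1/28596)*(-1/18105) = -1209753781/28596*(-1/18105) = 1209753781/517730580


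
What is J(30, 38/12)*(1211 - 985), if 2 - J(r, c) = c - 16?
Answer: 10057/3 ≈ 3352.3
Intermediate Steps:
J(r, c) = 18 - c (J(r, c) = 2 - (c - 16) = 2 - (-16 + c) = 2 + (16 - c) = 18 - c)
J(30, 38/12)*(1211 - 985) = (18 - 38/12)*(1211 - 985) = (18 - 38/12)*226 = (18 - 1*19/6)*226 = (18 - 19/6)*226 = (89/6)*226 = 10057/3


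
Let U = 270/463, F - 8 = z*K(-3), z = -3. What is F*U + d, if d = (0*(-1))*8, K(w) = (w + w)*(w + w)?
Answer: -27000/463 ≈ -58.315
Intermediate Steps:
K(w) = 4*w² (K(w) = (2*w)*(2*w) = 4*w²)
F = -100 (F = 8 - 12*(-3)² = 8 - 12*9 = 8 - 3*36 = 8 - 108 = -100)
U = 270/463 (U = 270*(1/463) = 270/463 ≈ 0.58315)
d = 0 (d = 0*8 = 0)
F*U + d = -100*270/463 + 0 = -27000/463 + 0 = -27000/463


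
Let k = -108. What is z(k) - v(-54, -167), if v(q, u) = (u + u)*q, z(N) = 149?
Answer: -17887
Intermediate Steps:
v(q, u) = 2*q*u (v(q, u) = (2*u)*q = 2*q*u)
z(k) - v(-54, -167) = 149 - 2*(-54)*(-167) = 149 - 1*18036 = 149 - 18036 = -17887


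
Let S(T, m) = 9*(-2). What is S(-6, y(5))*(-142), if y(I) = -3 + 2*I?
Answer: 2556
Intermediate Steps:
S(T, m) = -18
S(-6, y(5))*(-142) = -18*(-142) = 2556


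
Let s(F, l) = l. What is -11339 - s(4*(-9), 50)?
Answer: -11389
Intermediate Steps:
-11339 - s(4*(-9), 50) = -11339 - 1*50 = -11339 - 50 = -11389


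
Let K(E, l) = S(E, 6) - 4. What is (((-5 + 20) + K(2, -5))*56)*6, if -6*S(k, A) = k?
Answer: 3584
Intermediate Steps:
S(k, A) = -k/6
K(E, l) = -4 - E/6 (K(E, l) = -E/6 - 4 = -4 - E/6)
(((-5 + 20) + K(2, -5))*56)*6 = (((-5 + 20) + (-4 - ⅙*2))*56)*6 = ((15 + (-4 - ⅓))*56)*6 = ((15 - 13/3)*56)*6 = ((32/3)*56)*6 = (1792/3)*6 = 3584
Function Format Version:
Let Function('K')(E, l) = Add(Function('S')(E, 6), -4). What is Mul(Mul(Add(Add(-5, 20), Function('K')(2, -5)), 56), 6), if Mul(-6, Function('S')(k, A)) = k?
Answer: 3584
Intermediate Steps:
Function('S')(k, A) = Mul(Rational(-1, 6), k)
Function('K')(E, l) = Add(-4, Mul(Rational(-1, 6), E)) (Function('K')(E, l) = Add(Mul(Rational(-1, 6), E), -4) = Add(-4, Mul(Rational(-1, 6), E)))
Mul(Mul(Add(Add(-5, 20), Function('K')(2, -5)), 56), 6) = Mul(Mul(Add(Add(-5, 20), Add(-4, Mul(Rational(-1, 6), 2))), 56), 6) = Mul(Mul(Add(15, Add(-4, Rational(-1, 3))), 56), 6) = Mul(Mul(Add(15, Rational(-13, 3)), 56), 6) = Mul(Mul(Rational(32, 3), 56), 6) = Mul(Rational(1792, 3), 6) = 3584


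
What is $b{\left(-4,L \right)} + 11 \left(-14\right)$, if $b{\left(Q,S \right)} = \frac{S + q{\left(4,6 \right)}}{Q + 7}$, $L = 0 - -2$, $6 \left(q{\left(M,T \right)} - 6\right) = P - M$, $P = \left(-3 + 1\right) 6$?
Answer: $- \frac{1370}{9} \approx -152.22$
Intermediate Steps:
$P = -12$ ($P = \left(-2\right) 6 = -12$)
$q{\left(M,T \right)} = 4 - \frac{M}{6}$ ($q{\left(M,T \right)} = 6 + \frac{-12 - M}{6} = 6 - \left(2 + \frac{M}{6}\right) = 4 - \frac{M}{6}$)
$L = 2$ ($L = 0 + 2 = 2$)
$b{\left(Q,S \right)} = \frac{\frac{10}{3} + S}{7 + Q}$ ($b{\left(Q,S \right)} = \frac{S + \left(4 - \frac{2}{3}\right)}{Q + 7} = \frac{S + \left(4 - \frac{2}{3}\right)}{7 + Q} = \frac{S + \frac{10}{3}}{7 + Q} = \frac{\frac{10}{3} + S}{7 + Q}$)
$b{\left(-4,L \right)} + 11 \left(-14\right) = \frac{\frac{10}{3} + 2}{7 - 4} + 11 \left(-14\right) = \frac{1}{3} \cdot \frac{16}{3} - 154 = \frac{16}{9} - 154 = - \frac{1370}{9}$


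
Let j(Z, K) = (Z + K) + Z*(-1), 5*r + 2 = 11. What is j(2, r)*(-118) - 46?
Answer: -1292/5 ≈ -258.40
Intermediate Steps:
r = 9/5 (r = -⅖ + (⅕)*11 = -⅖ + 11/5 = 9/5 ≈ 1.8000)
j(Z, K) = K (j(Z, K) = (K + Z) - Z = K)
j(2, r)*(-118) - 46 = (9/5)*(-118) - 46 = -1062/5 - 46 = -1292/5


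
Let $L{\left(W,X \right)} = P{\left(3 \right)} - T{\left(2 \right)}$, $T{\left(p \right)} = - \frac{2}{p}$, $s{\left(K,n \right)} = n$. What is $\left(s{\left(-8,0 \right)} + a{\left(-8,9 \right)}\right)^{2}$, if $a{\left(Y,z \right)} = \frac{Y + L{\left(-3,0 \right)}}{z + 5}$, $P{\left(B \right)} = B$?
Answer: $\frac{4}{49} \approx 0.081633$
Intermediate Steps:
$L{\left(W,X \right)} = 4$ ($L{\left(W,X \right)} = 3 - - \frac{2}{2} = 3 - \left(-2\right) \frac{1}{2} = 3 - -1 = 3 + 1 = 4$)
$a{\left(Y,z \right)} = \frac{4 + Y}{5 + z}$ ($a{\left(Y,z \right)} = \frac{Y + 4}{z + 5} = \frac{4 + Y}{5 + z}$)
$\left(s{\left(-8,0 \right)} + a{\left(-8,9 \right)}\right)^{2} = \left(0 + \frac{4 - 8}{5 + 9}\right)^{2} = \left(0 + \frac{1}{14} \left(-4\right)\right)^{2} = \left(0 - \frac{2}{7}\right)^{2} = \left(- \frac{2}{7}\right)^{2} = \frac{4}{49}$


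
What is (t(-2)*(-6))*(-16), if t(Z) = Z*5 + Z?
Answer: -1152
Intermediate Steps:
t(Z) = 6*Z (t(Z) = 5*Z + Z = 6*Z)
(t(-2)*(-6))*(-16) = ((6*(-2))*(-6))*(-16) = -12*(-6)*(-16) = 72*(-16) = -1152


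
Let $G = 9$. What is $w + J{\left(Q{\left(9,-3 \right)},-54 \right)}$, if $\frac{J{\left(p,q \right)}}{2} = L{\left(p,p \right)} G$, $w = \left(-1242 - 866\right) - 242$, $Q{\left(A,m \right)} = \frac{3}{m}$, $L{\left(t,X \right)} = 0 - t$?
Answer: $-2332$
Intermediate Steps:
$L{\left(t,X \right)} = - t$
$w = -2350$ ($w = -2108 - 242 = -2350$)
$J{\left(p,q \right)} = - 18 p$ ($J{\left(p,q \right)} = 2 - p 9 = 2 \left(- 9 p\right) = - 18 p$)
$w + J{\left(Q{\left(9,-3 \right)},-54 \right)} = -2350 - 18 \frac{3}{-3} = -2350 - 18 \cdot 3 \left(- \frac{1}{3}\right) = -2350 - -18 = -2350 + 18 = -2332$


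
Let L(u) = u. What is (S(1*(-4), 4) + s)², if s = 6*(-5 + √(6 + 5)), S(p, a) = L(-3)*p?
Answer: 720 - 216*√11 ≈ 3.6090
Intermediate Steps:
S(p, a) = -3*p
s = -30 + 6*√11 (s = 6*(-5 + √11) = -30 + 6*√11 ≈ -10.100)
(S(1*(-4), 4) + s)² = (-3*(-4) + (-30 + 6*√11))² = (12 + (-30 + 6*√11))² = (-18 + 6*√11)²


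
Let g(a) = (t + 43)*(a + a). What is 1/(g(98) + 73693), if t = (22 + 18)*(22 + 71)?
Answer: 1/811241 ≈ 1.2327e-6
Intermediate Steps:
t = 3720 (t = 40*93 = 3720)
g(a) = 7526*a (g(a) = (3720 + 43)*(a + a) = 3763*(2*a) = 7526*a)
1/(g(98) + 73693) = 1/(7526*98 + 73693) = 1/(737548 + 73693) = 1/811241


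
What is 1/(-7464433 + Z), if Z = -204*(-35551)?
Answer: -1/212029 ≈ -4.7163e-6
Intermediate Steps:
Z = 7252404
1/(-7464433 + Z) = 1/(-7464433 + 7252404) = 1/(-212029) = -1/212029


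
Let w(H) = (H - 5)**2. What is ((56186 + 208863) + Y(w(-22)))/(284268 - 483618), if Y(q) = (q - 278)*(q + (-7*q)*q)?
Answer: 1677165409/199350 ≈ 8413.2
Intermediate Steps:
w(H) = (-5 + H)**2
Y(q) = (-278 + q)*(q - 7*q**2)
((56186 + 208863) + Y(w(-22)))/(284268 - 483618) = ((56186 + 208863) + (-5 - 22)**2*(-278 - 7*(-5 - 22)**4 + 1947*(-5 - 22)**2))/(284268 - 483618) = (265049 + (-27)**2*(-278 - 7*((-27)**2)**2 + 1947*(-27)**2))/(-199350) = (265049 + 729*(-278 - 7*729**2 + 1947*729))*(-1/199350) = (265049 + 729*(-278 - 7*531441 + 1419363))*(-1/199350) = (265049 + 729*(-278 - 3720087 + 1419363))*(-1/199350) = (265049 + 729*(-2301002))*(-1/199350) = (265049 - 1677430458)*(-1/199350) = -1677165409*(-1/199350) = 1677165409/199350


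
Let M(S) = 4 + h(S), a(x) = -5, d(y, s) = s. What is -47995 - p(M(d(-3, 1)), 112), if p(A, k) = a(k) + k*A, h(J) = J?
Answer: -48550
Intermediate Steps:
M(S) = 4 + S
p(A, k) = -5 + A*k (p(A, k) = -5 + k*A = -5 + A*k)
-47995 - p(M(d(-3, 1)), 112) = -47995 - (-5 + (4 + 1)*112) = -47995 - (-5 + 5*112) = -47995 - (-5 + 560) = -47995 - 1*555 = -47995 - 555 = -48550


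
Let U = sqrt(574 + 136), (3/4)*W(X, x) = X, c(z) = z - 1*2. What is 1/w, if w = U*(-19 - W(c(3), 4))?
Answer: -3*sqrt(710)/43310 ≈ -0.0018457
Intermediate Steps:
c(z) = -2 + z (c(z) = z - 2 = -2 + z)
W(X, x) = 4*X/3
U = sqrt(710) ≈ 26.646
w = -61*sqrt(710)/3 (w = sqrt(710)*(-19 - 4*(-2 + 3)/3) = sqrt(710)*(-19 - 4/3) = sqrt(710)*(-61/3) = -61*sqrt(710)/3 ≈ -541.80)
1/w = 1/(-61*sqrt(710)/3) = -3*sqrt(710)/43310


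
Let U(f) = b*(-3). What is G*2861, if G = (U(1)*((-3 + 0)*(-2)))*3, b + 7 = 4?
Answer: 463482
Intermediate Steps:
b = -3 (b = -7 + 4 = -3)
U(f) = 9 (U(f) = -3*(-3) = 9)
G = 162 (G = (9*((-3 + 0)*(-2)))*3 = (9*(-3*(-2)))*3 = (9*6)*3 = 54*3 = 162)
G*2861 = 162*2861 = 463482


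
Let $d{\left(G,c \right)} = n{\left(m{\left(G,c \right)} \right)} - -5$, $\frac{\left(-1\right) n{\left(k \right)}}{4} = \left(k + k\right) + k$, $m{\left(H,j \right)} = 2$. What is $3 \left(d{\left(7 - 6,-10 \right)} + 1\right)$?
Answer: $-54$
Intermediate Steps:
$n{\left(k \right)} = - 12 k$ ($n{\left(k \right)} = - 4 \left(\left(k + k\right) + k\right) = - 4 \left(2 k + k\right) = - 4 \cdot 3 k = - 12 k$)
$d{\left(G,c \right)} = -19$ ($d{\left(G,c \right)} = \left(-12\right) 2 - -5 = -24 + 5 = -19$)
$3 \left(d{\left(7 - 6,-10 \right)} + 1\right) = 3 \left(-19 + 1\right) = 3 \left(-18\right) = -54$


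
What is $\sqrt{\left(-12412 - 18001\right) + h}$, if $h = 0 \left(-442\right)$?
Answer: $i \sqrt{30413} \approx 174.39 i$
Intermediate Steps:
$h = 0$
$\sqrt{\left(-12412 - 18001\right) + h} = \sqrt{\left(-12412 - 18001\right) + 0} = \sqrt{-30413 + 0} = \sqrt{-30413} = i \sqrt{30413}$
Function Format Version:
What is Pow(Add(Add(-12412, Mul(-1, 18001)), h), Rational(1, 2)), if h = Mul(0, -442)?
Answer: Mul(I, Pow(30413, Rational(1, 2))) ≈ Mul(174.39, I)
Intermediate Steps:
h = 0
Pow(Add(Add(-12412, Mul(-1, 18001)), h), Rational(1, 2)) = Pow(Add(Add(-12412, Mul(-1, 18001)), 0), Rational(1, 2)) = Pow(Add(Add(-12412, -18001), 0), Rational(1, 2)) = Pow(Add(-30413, 0), Rational(1, 2)) = Pow(-30413, Rational(1, 2)) = Mul(I, Pow(30413, Rational(1, 2)))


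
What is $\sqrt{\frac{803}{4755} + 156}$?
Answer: $\frac{\sqrt{3530982165}}{4755} \approx 12.497$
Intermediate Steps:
$\sqrt{\frac{803}{4755} + 156} = \sqrt{\frac{742583}{4755}} = \frac{\sqrt{3530982165}}{4755}$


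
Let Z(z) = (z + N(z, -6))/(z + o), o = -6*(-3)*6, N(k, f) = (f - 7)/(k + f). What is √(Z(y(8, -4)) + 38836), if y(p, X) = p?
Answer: √522577390/116 ≈ 197.07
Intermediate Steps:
N(k, f) = (-7 + f)/(f + k)
o = 108 (o = 18*6 = 108)
Z(z) = (z - 13/(-6 + z))/(108 + z) (Z(z) = (z + (-7 - 6)/(-6 + z))/(z + 108) = (z - 13/(-6 + z))/(108 + z))
√(Z(y(8, -4)) + 38836) = √((-13 + 8*(-6 + 8))/((-6 + 8)*(108 + 8)) + 38836) = √((-13 + 8*2)/(2*116) + 38836) = √((½)*(1/116)*(-13 + 16) + 38836) = √((½)*(1/116)*3 + 38836) = √(3/232 + 38836) = √(9009955/232) = √522577390/116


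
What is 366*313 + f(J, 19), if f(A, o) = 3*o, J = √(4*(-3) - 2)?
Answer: 114615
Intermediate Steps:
J = I*√14 (J = √(-12 - 2) = √(-14) = I*√14 ≈ 3.7417*I)
366*313 + f(J, 19) = 366*313 + 3*19 = 114558 + 57 = 114615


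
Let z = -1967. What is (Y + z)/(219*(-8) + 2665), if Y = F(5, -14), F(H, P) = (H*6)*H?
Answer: -1817/913 ≈ -1.9901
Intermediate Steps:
F(H, P) = 6*H**2 (F(H, P) = (6*H)*H = 6*H**2)
Y = 150 (Y = 6*5**2 = 6*25 = 150)
(Y + z)/(219*(-8) + 2665) = (150 - 1967)/(219*(-8) + 2665) = -1817/(-1752 + 2665) = -1817/913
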